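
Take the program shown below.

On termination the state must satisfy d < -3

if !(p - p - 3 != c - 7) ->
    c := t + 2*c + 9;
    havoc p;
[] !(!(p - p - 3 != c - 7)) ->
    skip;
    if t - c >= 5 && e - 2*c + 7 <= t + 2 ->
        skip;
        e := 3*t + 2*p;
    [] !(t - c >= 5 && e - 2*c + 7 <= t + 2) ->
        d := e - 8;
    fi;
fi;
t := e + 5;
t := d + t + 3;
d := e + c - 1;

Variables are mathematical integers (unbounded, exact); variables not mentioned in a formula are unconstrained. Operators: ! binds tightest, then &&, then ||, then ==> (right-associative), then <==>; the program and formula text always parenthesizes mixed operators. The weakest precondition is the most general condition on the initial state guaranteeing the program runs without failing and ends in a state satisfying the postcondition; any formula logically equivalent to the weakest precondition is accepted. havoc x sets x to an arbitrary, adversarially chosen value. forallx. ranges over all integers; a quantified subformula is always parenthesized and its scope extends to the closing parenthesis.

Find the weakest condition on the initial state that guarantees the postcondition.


Working backward. After the program, d < -3 must hold.
Before d := e + c - 1: c + e < -2
Before t := d + t + 3: c + e < -2
Before t := e + 5: c + e < -2
Then branch requires 2*c + e + t < -11; else branch requires ((t >= c + 5 && e <= 2*c + t - 5) ==> c + 2*p + 3*t < -2) && ((!(t >= c + 5 && e <= 2*c + t - 5)) ==> c + e < -2).
Before the if: ((!(c != 4)) ==> 2*c + e + t < -11) && (c != 4 ==> (((t >= c + 5 && e <= 2*c + t - 5) ==> c + 2*p + 3*t < -2) && ((!(t >= c + 5 && e <= 2*c + t - 5)) ==> c + e < -2)))
Answer: WP = ((!(c != 4)) ==> 2*c + e + t < -11) && (c != 4 ==> (((t >= c + 5 && e <= 2*c + t - 5) ==> c + 2*p + 3*t < -2) && ((!(t >= c + 5 && e <= 2*c + t - 5)) ==> c + e < -2)))


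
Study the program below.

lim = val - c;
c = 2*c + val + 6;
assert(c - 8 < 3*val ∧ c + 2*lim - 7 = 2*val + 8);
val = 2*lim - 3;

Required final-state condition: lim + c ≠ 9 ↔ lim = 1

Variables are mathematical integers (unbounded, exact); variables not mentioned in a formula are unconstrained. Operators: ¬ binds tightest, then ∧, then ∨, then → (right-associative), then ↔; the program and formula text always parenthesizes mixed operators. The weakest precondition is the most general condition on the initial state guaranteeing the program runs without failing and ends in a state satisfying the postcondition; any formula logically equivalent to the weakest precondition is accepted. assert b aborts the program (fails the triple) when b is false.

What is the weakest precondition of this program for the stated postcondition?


Working backward. After the program, the postcondition lim + c ≠ 9 ↔ lim = 1 must hold; in canonical form it is c + lim ≠ 9 ↔ lim = 1.
Before val := 2*lim - 3: c + lim ≠ 9 ↔ lim = 1
Before assert c - 8 < 3*val ∧ c + 2*lim - 7 = 2*val + 8: c < 3*val + 8 ∧ c + 2*lim = 2*val + 15 ∧ (c + lim ≠ 9 ↔ lim = 1)
Before c := 2*c + val + 6: 2*c < 2*val + 2 ∧ 2*c + 2*lim = val + 9 ∧ (2*c + lim + val ≠ 3 ↔ lim = 1)
Before lim := val - c: 2*c < 2*val + 2 ∧ val = 9 ∧ (c + 2*val ≠ 3 ↔ val = c + 1)
Answer: WP = 2*c < 2*val + 2 ∧ val = 9 ∧ (c + 2*val ≠ 3 ↔ val = c + 1)


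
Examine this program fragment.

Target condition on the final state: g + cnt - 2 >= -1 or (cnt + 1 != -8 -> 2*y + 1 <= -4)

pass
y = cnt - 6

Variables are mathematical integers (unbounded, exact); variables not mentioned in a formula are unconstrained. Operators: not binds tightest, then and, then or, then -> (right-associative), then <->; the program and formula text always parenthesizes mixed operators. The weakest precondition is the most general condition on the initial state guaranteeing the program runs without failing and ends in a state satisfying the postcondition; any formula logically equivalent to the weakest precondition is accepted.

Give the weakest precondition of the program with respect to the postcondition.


Working backward. After the program, the postcondition g + cnt - 2 >= -1 or (cnt + 1 != -8 -> 2*y + 1 <= -4) must hold; in canonical form it is cnt + g >= 1 or (cnt != -9 -> 2*y <= -5).
Before y := cnt - 6: cnt + g >= 1 or (cnt != -9 -> 2*cnt <= 7)
Before skip: cnt + g >= 1 or (cnt != -9 -> 2*cnt <= 7)
Answer: WP = cnt + g >= 1 or (cnt != -9 -> 2*cnt <= 7)


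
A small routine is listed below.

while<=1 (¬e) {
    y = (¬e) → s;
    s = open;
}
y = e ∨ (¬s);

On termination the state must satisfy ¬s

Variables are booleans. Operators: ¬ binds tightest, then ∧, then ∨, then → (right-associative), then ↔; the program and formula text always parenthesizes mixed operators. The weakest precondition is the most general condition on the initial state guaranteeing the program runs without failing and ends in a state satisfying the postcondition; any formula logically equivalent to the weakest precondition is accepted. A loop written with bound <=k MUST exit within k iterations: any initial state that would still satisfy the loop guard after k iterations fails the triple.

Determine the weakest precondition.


Working backward. After the program, ¬s must hold.
Before y := e ∨ (¬s): ¬s
Before the loop (bound <=1), unroll the exhaustion recursion (WP_0 = exit-now case; WP_j = one more guarded iteration, up to j = 1):
  WP_0: e ∧ (¬s)
  WP_1: ((¬e) → (e ∧ (¬open))) ∧ (e → (¬s))
So before the loop: ((¬e) → (e ∧ (¬open))) ∧ (e → (¬s))
Answer: WP = ((¬e) → (e ∧ (¬open))) ∧ (e → (¬s))


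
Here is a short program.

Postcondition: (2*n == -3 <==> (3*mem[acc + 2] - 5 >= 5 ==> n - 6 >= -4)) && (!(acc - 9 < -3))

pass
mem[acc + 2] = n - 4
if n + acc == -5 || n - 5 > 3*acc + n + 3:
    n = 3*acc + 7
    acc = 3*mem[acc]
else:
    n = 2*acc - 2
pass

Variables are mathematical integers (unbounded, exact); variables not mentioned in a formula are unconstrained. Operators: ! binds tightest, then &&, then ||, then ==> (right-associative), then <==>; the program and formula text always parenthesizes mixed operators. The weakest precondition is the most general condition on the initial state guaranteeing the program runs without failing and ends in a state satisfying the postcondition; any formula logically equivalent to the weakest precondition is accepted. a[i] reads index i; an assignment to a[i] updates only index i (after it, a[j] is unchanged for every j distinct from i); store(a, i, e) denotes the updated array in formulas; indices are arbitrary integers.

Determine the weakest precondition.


Working backward. After the program, the postcondition (2*n == -3 <==> (3*mem[acc + 2] - 5 >= 5 ==> n - 6 >= -4)) && (!(acc - 9 < -3)) must hold; in canonical form it is (2*n == -3 <==> (3*mem[acc + 2] >= 10 ==> n >= 2)) && (!(acc < 6)).
Before skip: (2*n == -3 <==> (3*mem[acc + 2] >= 10 ==> n >= 2)) && (!(acc < 6))
Then branch requires (6*acc == -17 <==> (3*mem[3*mem[acc] + 2] >= 10 ==> 3*acc >= -5)) && (!(3*mem[acc] < 6)); else branch requires (4*acc == 1 <==> (3*mem[acc + 2] >= 10 ==> 2*acc >= 4)) && (!(acc < 6)).
Before the if: ((acc + n == -5 || 3*acc < -8) ==> ((6*acc == -17 <==> (3*mem[3*mem[acc] + 2] >= 10 ==> 3*acc >= -5)) && (!(3*mem[acc] < 6)))) && ((!(acc + n == -5 || 3*acc < -8)) ==> ((4*acc == 1 <==> (3*mem[acc + 2] >= 10 ==> 2*acc >= 4)) && (!(acc < 6))))
Before mem[acc + 2] := n - 4: ((acc + n == -5 || 3*acc < -8) ==> ((6*acc == -17 <==> (3*store(mem, acc + 2, n - 4)[3*store(mem, acc + 2, n - 4)[acc] + 2] >= 10 ==> 3*acc >= -5)) && (!(3*store(mem, acc + 2, n - 4)[acc] < 6)))) && ((!(acc + n == -5 || 3*acc < -8)) ==> ((4*acc == 1 <==> (3*store(mem, acc + 2, n - 4)[acc + 2] >= 10 ==> 2*acc >= 4)) && (!(acc < 6))))
Before skip: ((acc + n == -5 || 3*acc < -8) ==> ((6*acc == -17 <==> (3*store(mem, acc + 2, n - 4)[3*store(mem, acc + 2, n - 4)[acc] + 2] >= 10 ==> 3*acc >= -5)) && (!(3*store(mem, acc + 2, n - 4)[acc] < 6)))) && ((!(acc + n == -5 || 3*acc < -8)) ==> ((4*acc == 1 <==> (3*store(mem, acc + 2, n - 4)[acc + 2] >= 10 ==> 2*acc >= 4)) && (!(acc < 6))))
Answer: WP = ((acc + n == -5 || 3*acc < -8) ==> ((6*acc == -17 <==> (3*store(mem, acc + 2, n - 4)[3*store(mem, acc + 2, n - 4)[acc] + 2] >= 10 ==> 3*acc >= -5)) && (!(3*store(mem, acc + 2, n - 4)[acc] < 6)))) && ((!(acc + n == -5 || 3*acc < -8)) ==> ((4*acc == 1 <==> (3*store(mem, acc + 2, n - 4)[acc + 2] >= 10 ==> 2*acc >= 4)) && (!(acc < 6))))


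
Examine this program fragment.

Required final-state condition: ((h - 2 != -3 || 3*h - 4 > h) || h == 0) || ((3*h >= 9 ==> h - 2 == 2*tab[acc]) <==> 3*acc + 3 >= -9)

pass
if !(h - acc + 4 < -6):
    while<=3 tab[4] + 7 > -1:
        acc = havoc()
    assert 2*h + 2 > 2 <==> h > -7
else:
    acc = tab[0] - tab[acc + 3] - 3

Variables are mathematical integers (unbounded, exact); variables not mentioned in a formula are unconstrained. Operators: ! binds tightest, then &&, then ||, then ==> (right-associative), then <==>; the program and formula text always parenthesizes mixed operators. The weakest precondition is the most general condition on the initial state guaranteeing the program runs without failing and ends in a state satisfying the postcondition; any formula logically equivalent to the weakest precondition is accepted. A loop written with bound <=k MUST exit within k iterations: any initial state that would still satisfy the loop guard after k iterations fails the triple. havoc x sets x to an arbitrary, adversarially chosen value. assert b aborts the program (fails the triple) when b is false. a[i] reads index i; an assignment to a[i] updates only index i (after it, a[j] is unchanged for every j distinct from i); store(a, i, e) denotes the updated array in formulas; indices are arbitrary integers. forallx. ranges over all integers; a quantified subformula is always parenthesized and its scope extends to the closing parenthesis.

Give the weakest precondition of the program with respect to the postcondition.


Working backward. After the program, the postcondition ((h - 2 != -3 || 3*h - 4 > h) || h == 0) || ((3*h >= 9 ==> h - 2 == 2*tab[acc]) <==> 3*acc + 3 >= -9) must hold; in canonical form it is h != -1 || 2*h > 4 || h == 0 || ((3*h >= 9 ==> h == 2*tab[acc] + 2) <==> 3*acc >= -12).
Then branch requires (tab[4] > -8 ==> (forall acc_3. ((tab[4] > -8 ==> (forall acc_2. ((tab[4] > -8 ==> (forall acc_1. ((!(tab[4] > -8)) && (2*h > 0 <==> h > -7) && (h != -1 || 2*h > 4 || h == 0 || ((3*h >= 9 ==> h == 2*tab[acc_1] + 2) <==> 3*acc_1 >= -12))))) && ((!(tab[4] > -8)) ==> ((2*h > 0 <==> h > -7) && (h != -1 || 2*h > 4 || h == 0 || ((3*h >= 9 ==> h == 2*tab[acc_2] + 2) <==> 3*acc_2 >= -12))))))) && ((!(tab[4] > -8)) ==> ((2*h > 0 <==> h > -7) && (h != -1 || 2*h > 4 || h == 0 || ((3*h >= 9 ==> h == 2*tab[acc_3] + 2) <==> 3*acc_3 >= -12))))))) && ((!(tab[4] > -8)) ==> ((2*h > 0 <==> h > -7) && (h != -1 || 2*h > 4 || h == 0 || ((3*h >= 9 ==> h == 2*tab[acc] + 2) <==> 3*acc >= -12)))); else branch requires h != -1 || 2*h > 4 || h == 0 || ((3*h >= 9 ==> h == 2*tab[-tab[acc + 3] + tab[0] - 3] + 2) <==> 3*tab[0] >= 3*tab[acc + 3] - 3).
Before the if: ((!(h < acc - 10)) ==> ((tab[4] > -8 ==> (forall acc_3. ((tab[4] > -8 ==> (forall acc_2. ((tab[4] > -8 ==> (forall acc_1. ((!(tab[4] > -8)) && (2*h > 0 <==> h > -7) && (h != -1 || 2*h > 4 || h == 0 || ((3*h >= 9 ==> h == 2*tab[acc_1] + 2) <==> 3*acc_1 >= -12))))) && ((!(tab[4] > -8)) ==> ((2*h > 0 <==> h > -7) && (h != -1 || 2*h > 4 || h == 0 || ((3*h >= 9 ==> h == 2*tab[acc_2] + 2) <==> 3*acc_2 >= -12))))))) && ((!(tab[4] > -8)) ==> ((2*h > 0 <==> h > -7) && (h != -1 || 2*h > 4 || h == 0 || ((3*h >= 9 ==> h == 2*tab[acc_3] + 2) <==> 3*acc_3 >= -12))))))) && ((!(tab[4] > -8)) ==> ((2*h > 0 <==> h > -7) && (h != -1 || 2*h > 4 || h == 0 || ((3*h >= 9 ==> h == 2*tab[acc] + 2) <==> 3*acc >= -12)))))) && (h < acc - 10 ==> (h != -1 || 2*h > 4 || h == 0 || ((3*h >= 9 ==> h == 2*tab[-tab[acc + 3] + tab[0] - 3] + 2) <==> 3*tab[0] >= 3*tab[acc + 3] - 3)))
Before skip: ((!(h < acc - 10)) ==> ((tab[4] > -8 ==> (forall acc_3. ((tab[4] > -8 ==> (forall acc_2. ((tab[4] > -8 ==> (forall acc_1. ((!(tab[4] > -8)) && (2*h > 0 <==> h > -7) && (h != -1 || 2*h > 4 || h == 0 || ((3*h >= 9 ==> h == 2*tab[acc_1] + 2) <==> 3*acc_1 >= -12))))) && ((!(tab[4] > -8)) ==> ((2*h > 0 <==> h > -7) && (h != -1 || 2*h > 4 || h == 0 || ((3*h >= 9 ==> h == 2*tab[acc_2] + 2) <==> 3*acc_2 >= -12))))))) && ((!(tab[4] > -8)) ==> ((2*h > 0 <==> h > -7) && (h != -1 || 2*h > 4 || h == 0 || ((3*h >= 9 ==> h == 2*tab[acc_3] + 2) <==> 3*acc_3 >= -12))))))) && ((!(tab[4] > -8)) ==> ((2*h > 0 <==> h > -7) && (h != -1 || 2*h > 4 || h == 0 || ((3*h >= 9 ==> h == 2*tab[acc] + 2) <==> 3*acc >= -12)))))) && (h < acc - 10 ==> (h != -1 || 2*h > 4 || h == 0 || ((3*h >= 9 ==> h == 2*tab[-tab[acc + 3] + tab[0] - 3] + 2) <==> 3*tab[0] >= 3*tab[acc + 3] - 3)))
Answer: WP = ((!(h < acc - 10)) ==> ((tab[4] > -8 ==> (forall acc_3. ((tab[4] > -8 ==> (forall acc_2. ((tab[4] > -8 ==> (forall acc_1. ((!(tab[4] > -8)) && (2*h > 0 <==> h > -7) && (h != -1 || 2*h > 4 || h == 0 || ((3*h >= 9 ==> h == 2*tab[acc_1] + 2) <==> 3*acc_1 >= -12))))) && ((!(tab[4] > -8)) ==> ((2*h > 0 <==> h > -7) && (h != -1 || 2*h > 4 || h == 0 || ((3*h >= 9 ==> h == 2*tab[acc_2] + 2) <==> 3*acc_2 >= -12))))))) && ((!(tab[4] > -8)) ==> ((2*h > 0 <==> h > -7) && (h != -1 || 2*h > 4 || h == 0 || ((3*h >= 9 ==> h == 2*tab[acc_3] + 2) <==> 3*acc_3 >= -12))))))) && ((!(tab[4] > -8)) ==> ((2*h > 0 <==> h > -7) && (h != -1 || 2*h > 4 || h == 0 || ((3*h >= 9 ==> h == 2*tab[acc] + 2) <==> 3*acc >= -12)))))) && (h < acc - 10 ==> (h != -1 || 2*h > 4 || h == 0 || ((3*h >= 9 ==> h == 2*tab[-tab[acc + 3] + tab[0] - 3] + 2) <==> 3*tab[0] >= 3*tab[acc + 3] - 3)))


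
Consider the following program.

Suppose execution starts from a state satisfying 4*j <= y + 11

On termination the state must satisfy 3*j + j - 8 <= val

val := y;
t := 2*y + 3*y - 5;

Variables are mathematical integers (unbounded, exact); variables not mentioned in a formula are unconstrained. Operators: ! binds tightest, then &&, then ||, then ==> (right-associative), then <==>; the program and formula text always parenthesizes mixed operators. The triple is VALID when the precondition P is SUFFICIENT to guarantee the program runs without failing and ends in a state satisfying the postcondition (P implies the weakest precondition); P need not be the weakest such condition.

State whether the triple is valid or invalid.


Working backward. After the program, the postcondition 3*j + j - 8 <= val must hold; in canonical form it is 4*j <= val + 8.
Before t := 2*y + 3*y - 5: 4*j <= val + 8
Before val := y: 4*j <= y + 8
The weakest precondition is 4*j <= y + 8.
Check whether 4*j <= y + 11 implies it.
Countermodel: at the initial state j = 3, y = 3, the precondition holds but the weakest precondition fails.
Answer: invalid


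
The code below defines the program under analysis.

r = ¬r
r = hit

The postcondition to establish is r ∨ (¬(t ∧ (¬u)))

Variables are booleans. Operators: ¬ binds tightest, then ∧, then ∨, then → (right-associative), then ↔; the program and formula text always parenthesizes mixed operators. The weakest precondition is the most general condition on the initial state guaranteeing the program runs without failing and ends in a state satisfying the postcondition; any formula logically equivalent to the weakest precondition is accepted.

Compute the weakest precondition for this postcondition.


Working backward. After the program, r ∨ (¬(t ∧ (¬u))) must hold.
Before r := hit: hit ∨ (¬(t ∧ (¬u)))
Before r := ¬r: hit ∨ (¬(t ∧ (¬u)))
Answer: WP = hit ∨ (¬(t ∧ (¬u)))


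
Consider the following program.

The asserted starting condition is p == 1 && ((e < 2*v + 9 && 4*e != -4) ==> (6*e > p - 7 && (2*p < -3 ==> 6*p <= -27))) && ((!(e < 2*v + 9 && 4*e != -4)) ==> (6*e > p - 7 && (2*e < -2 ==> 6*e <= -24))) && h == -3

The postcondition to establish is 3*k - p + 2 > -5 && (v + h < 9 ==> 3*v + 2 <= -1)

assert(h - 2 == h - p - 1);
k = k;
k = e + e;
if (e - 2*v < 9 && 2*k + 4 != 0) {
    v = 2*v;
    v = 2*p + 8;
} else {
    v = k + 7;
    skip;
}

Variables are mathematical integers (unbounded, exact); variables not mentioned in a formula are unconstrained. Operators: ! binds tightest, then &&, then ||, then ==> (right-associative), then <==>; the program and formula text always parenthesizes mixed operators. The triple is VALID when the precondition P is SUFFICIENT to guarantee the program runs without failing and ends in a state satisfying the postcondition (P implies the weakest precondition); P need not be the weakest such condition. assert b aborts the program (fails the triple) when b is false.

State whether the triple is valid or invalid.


Working backward. After the program, the postcondition 3*k - p + 2 > -5 && (v + h < 9 ==> 3*v + 2 <= -1) must hold; in canonical form it is 3*k > p - 7 && (h + v < 9 ==> 3*v <= -3).
Then branch requires 3*k > p - 7 && (h + 2*p < 1 ==> 6*p <= -27); else branch requires 3*k > p - 7 && (h + k < 2 ==> 3*k <= -24).
Before the if: ((e < 2*v + 9 && 2*k != -4) ==> (3*k > p - 7 && (h + 2*p < 1 ==> 6*p <= -27))) && ((!(e < 2*v + 9 && 2*k != -4)) ==> (3*k > p - 7 && (h + k < 2 ==> 3*k <= -24)))
Before k := e + e: ((e < 2*v + 9 && 4*e != -4) ==> (6*e > p - 7 && (h + 2*p < 1 ==> 6*p <= -27))) && ((!(e < 2*v + 9 && 4*e != -4)) ==> (6*e > p - 7 && (2*e + h < 2 ==> 6*e <= -24)))
Before k := k: ((e < 2*v + 9 && 4*e != -4) ==> (6*e > p - 7 && (h + 2*p < 1 ==> 6*p <= -27))) && ((!(e < 2*v + 9 && 4*e != -4)) ==> (6*e > p - 7 && (2*e + h < 2 ==> 6*e <= -24)))
Before assert h - 2 == h - p - 1: p == 1 && ((e < 2*v + 9 && 4*e != -4) ==> (6*e > p - 7 && (h + 2*p < 1 ==> 6*p <= -27))) && ((!(e < 2*v + 9 && 4*e != -4)) ==> (6*e > p - 7 && (2*e + h < 2 ==> 6*e <= -24)))
The weakest precondition is p == 1 && ((e < 2*v + 9 && 4*e != -4) ==> (6*e > p - 7 && (h + 2*p < 1 ==> 6*p <= -27))) && ((!(e < 2*v + 9 && 4*e != -4)) ==> (6*e > p - 7 && (2*e + h < 2 ==> 6*e <= -24))).
Check whether p == 1 && ((e < 2*v + 9 && 4*e != -4) ==> (6*e > p - 7 && (2*p < -3 ==> 6*p <= -27))) && ((!(e < 2*v + 9 && 4*e != -4)) ==> (6*e > p - 7 && (2*e < -2 ==> 6*e <= -24))) && h == -3 implies it.
Countermodel: at the initial state e = 0, h = -3, p = 1, v = 0, the precondition holds but the weakest precondition fails.
Answer: invalid


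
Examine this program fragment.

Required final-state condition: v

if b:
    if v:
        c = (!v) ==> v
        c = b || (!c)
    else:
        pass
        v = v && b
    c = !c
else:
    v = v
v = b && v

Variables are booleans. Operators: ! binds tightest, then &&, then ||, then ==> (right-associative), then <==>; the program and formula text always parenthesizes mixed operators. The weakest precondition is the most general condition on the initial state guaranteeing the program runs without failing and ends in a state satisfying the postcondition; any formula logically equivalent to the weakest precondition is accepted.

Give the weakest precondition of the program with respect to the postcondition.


Working backward. After the program, v must hold.
Before v := b && v: b && v
Then branch requires (v ==> (b && v)) && ((!v) ==> (b && v)); else branch requires b && v.
Before the if: (b ==> ((v ==> (b && v)) && ((!v) ==> (b && v)))) && ((!b) ==> (b && v))
Answer: WP = (b ==> ((v ==> (b && v)) && ((!v) ==> (b && v)))) && ((!b) ==> (b && v))


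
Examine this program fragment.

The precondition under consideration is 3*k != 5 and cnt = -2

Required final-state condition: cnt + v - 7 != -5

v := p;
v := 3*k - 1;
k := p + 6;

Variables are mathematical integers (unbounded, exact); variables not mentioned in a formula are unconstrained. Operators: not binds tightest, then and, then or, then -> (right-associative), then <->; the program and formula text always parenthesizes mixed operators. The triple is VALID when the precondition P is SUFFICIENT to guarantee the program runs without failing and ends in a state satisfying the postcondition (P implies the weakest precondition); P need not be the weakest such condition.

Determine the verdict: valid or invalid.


Working backward. After the program, the postcondition cnt + v - 7 != -5 must hold; in canonical form it is cnt + v != 2.
Before k := p + 6: cnt + v != 2
Before v := 3*k - 1: cnt + 3*k != 3
Before v := p: cnt + 3*k != 3
The weakest precondition is cnt + 3*k != 3.
Check whether 3*k != 5 and cnt = -2 implies it.
Every state satisfying the precondition satisfies the weakest precondition: the implication holds.
Answer: valid


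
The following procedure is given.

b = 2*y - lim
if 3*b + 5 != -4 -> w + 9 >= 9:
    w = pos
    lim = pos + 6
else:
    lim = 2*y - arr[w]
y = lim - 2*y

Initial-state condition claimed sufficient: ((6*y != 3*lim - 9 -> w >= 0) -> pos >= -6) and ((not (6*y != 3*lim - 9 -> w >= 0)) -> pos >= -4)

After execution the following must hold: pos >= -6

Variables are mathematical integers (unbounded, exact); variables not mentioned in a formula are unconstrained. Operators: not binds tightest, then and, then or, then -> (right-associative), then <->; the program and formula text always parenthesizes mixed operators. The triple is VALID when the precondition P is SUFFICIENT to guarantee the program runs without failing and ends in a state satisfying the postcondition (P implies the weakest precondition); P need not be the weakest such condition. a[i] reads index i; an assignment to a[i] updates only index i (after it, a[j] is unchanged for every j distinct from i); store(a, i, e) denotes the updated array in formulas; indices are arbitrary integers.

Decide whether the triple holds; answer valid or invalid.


Working backward. After the program, pos >= -6 must hold.
Before y := lim - 2*y: pos >= -6
Then branch requires pos >= -6; else branch requires pos >= -6.
Before the if: ((3*b != -9 -> w >= 0) -> pos >= -6) and ((not (3*b != -9 -> w >= 0)) -> pos >= -6)
Before b := 2*y - lim: ((6*y != 3*lim - 9 -> w >= 0) -> pos >= -6) and ((not (6*y != 3*lim - 9 -> w >= 0)) -> pos >= -6)
The weakest precondition is ((6*y != 3*lim - 9 -> w >= 0) -> pos >= -6) and ((not (6*y != 3*lim - 9 -> w >= 0)) -> pos >= -6).
Check whether ((6*y != 3*lim - 9 -> w >= 0) -> pos >= -6) and ((not (6*y != 3*lim - 9 -> w >= 0)) -> pos >= -4) implies it.
Every state satisfying the precondition satisfies the weakest precondition: the implication holds.
Answer: valid


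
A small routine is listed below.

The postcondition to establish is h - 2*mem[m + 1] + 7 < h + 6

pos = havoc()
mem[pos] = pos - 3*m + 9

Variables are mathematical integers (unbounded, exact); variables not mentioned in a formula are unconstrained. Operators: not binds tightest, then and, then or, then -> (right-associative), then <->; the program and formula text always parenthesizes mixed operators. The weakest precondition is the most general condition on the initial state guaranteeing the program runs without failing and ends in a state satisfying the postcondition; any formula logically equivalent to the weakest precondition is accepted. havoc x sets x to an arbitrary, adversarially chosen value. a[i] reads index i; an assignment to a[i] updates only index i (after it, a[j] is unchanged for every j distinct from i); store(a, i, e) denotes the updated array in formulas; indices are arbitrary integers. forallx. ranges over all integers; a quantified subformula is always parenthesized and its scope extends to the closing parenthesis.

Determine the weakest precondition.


Working backward. After the program, the postcondition h - 2*mem[m + 1] + 7 < h + 6 must hold; in canonical form it is 2*mem[m + 1] > 1.
Before mem[pos] := pos - 3*m + 9: 2*store(mem, pos, -3*m + pos + 9)[m + 1] > 1
Before havoc pos: forall pos_1. 2*store(mem, pos_1, -3*m + pos_1 + 9)[m + 1] > 1
Answer: WP = forall pos_1. 2*store(mem, pos_1, -3*m + pos_1 + 9)[m + 1] > 1


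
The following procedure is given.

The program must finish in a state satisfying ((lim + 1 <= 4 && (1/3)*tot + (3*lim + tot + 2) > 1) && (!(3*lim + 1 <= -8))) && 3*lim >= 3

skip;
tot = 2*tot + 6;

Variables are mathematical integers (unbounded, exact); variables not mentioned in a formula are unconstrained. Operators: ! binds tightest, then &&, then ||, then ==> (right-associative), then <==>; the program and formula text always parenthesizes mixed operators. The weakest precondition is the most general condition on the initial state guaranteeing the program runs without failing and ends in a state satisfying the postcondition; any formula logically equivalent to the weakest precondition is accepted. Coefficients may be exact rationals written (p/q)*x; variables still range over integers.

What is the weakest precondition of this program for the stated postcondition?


Working backward. After the program, the postcondition ((lim + 1 <= 4 && (1/3)*tot + (3*lim + tot + 2) > 1) && (!(3*lim + 1 <= -8))) && 3*lim >= 3 must hold; in canonical form it is lim <= 3 && 3*lim + (4/3)*tot > -1 && (!(3*lim <= -9)) && 3*lim >= 3.
Before tot := 2*tot + 6: lim <= 3 && 3*lim + (8/3)*tot > -9 && (!(3*lim <= -9)) && 3*lim >= 3
Before skip: lim <= 3 && 3*lim + (8/3)*tot > -9 && (!(3*lim <= -9)) && 3*lim >= 3
Answer: WP = lim <= 3 && 3*lim + (8/3)*tot > -9 && (!(3*lim <= -9)) && 3*lim >= 3


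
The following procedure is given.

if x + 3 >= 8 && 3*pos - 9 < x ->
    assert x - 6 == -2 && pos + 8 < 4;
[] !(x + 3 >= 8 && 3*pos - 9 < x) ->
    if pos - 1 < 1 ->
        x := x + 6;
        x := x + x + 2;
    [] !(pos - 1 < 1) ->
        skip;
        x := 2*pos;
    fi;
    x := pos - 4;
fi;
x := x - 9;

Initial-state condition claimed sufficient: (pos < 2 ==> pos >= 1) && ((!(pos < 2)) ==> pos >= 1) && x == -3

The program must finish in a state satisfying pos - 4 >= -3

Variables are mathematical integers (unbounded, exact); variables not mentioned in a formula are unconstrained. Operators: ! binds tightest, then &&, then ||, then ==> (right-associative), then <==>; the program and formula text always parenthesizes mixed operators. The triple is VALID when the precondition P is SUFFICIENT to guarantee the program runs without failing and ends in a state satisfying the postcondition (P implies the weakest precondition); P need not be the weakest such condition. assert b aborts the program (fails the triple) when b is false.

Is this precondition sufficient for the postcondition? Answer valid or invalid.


Working backward. After the program, the postcondition pos - 4 >= -3 must hold; in canonical form it is pos >= 1.
Before x := x - 9: pos >= 1
Then branch requires x == 4 && pos < -4 && pos >= 1; else branch requires (pos < 2 ==> pos >= 1) && ((!(pos < 2)) ==> pos >= 1).
Before the if: ((x >= 5 && 3*pos < x + 9) ==> (x == 4 && pos < -4 && pos >= 1)) && ((!(x >= 5 && 3*pos < x + 9)) ==> ((pos < 2 ==> pos >= 1) && ((!(pos < 2)) ==> pos >= 1)))
The weakest precondition is ((x >= 5 && 3*pos < x + 9) ==> (x == 4 && pos < -4 && pos >= 1)) && ((!(x >= 5 && 3*pos < x + 9)) ==> ((pos < 2 ==> pos >= 1) && ((!(pos < 2)) ==> pos >= 1))).
Check whether (pos < 2 ==> pos >= 1) && ((!(pos < 2)) ==> pos >= 1) && x == -3 implies it.
Every state satisfying the precondition satisfies the weakest precondition: the implication holds.
Answer: valid


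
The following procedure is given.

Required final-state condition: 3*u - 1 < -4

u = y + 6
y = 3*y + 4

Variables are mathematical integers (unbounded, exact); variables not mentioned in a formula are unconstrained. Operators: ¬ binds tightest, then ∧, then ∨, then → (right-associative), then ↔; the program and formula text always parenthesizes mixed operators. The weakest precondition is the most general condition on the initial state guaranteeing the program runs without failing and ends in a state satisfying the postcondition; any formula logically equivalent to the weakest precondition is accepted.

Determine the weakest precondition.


Working backward. After the program, the postcondition 3*u - 1 < -4 must hold; in canonical form it is 3*u < -3.
Before y := 3*y + 4: 3*u < -3
Before u := y + 6: 3*y < -21
Answer: WP = 3*y < -21


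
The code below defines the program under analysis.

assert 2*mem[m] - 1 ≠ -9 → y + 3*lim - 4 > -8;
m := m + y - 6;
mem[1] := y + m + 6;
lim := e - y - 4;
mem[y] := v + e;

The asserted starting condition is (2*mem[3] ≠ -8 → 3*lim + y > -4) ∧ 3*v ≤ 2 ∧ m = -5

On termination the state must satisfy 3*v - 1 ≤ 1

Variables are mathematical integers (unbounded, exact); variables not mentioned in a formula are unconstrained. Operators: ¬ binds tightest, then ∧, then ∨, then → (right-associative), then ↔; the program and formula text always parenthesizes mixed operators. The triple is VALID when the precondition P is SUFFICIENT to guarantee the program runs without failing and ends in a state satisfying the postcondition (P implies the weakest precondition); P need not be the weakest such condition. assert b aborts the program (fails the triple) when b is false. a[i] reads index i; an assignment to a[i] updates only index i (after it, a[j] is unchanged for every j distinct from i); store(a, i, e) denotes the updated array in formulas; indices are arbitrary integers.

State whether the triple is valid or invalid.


Working backward. After the program, the postcondition 3*v - 1 ≤ 1 must hold; in canonical form it is 3*v ≤ 2.
Before mem[y] := v + e: 3*v ≤ 2
Before lim := e - y - 4: 3*v ≤ 2
Before mem[1] := y + m + 6: 3*v ≤ 2
Before m := m + y - 6: 3*v ≤ 2
Before assert 2*mem[m] - 1 ≠ -9 → y + 3*lim - 4 > -8: (2*mem[m] ≠ -8 → 3*lim + y > -4) ∧ 3*v ≤ 2
The weakest precondition is (2*mem[m] ≠ -8 → 3*lim + y > -4) ∧ 3*v ≤ 2.
Check whether (2*mem[3] ≠ -8 → 3*lim + y > -4) ∧ 3*v ≤ 2 ∧ m = -5 implies it.
Countermodel: at the initial state lim = 0, m = -5, mem = {[-5] = 2, [3] = -4, elsewhere -4}, v = 0, y = -4, the precondition holds but the weakest precondition fails.
Answer: invalid


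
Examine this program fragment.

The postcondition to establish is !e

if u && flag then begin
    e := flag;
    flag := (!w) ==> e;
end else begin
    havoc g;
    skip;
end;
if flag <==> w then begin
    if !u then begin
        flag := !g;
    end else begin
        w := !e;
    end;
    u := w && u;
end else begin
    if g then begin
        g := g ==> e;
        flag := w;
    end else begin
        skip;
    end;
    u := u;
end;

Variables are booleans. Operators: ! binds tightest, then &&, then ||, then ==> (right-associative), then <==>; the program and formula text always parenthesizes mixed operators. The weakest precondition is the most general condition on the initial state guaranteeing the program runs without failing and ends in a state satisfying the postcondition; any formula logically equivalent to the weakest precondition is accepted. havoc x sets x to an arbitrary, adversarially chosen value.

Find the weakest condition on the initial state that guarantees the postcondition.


Working backward. After the program, !e must hold.
Then branch requires ((!u) ==> (!e)) && (u ==> (!e)); else branch requires (g ==> (!e)) && ((!g) ==> (!e)).
Before the if: ((flag <==> w) ==> (((!u) ==> (!e)) && (u ==> (!e)))) && ((!(flag <==> w)) ==> ((g ==> (!e)) && ((!g) ==> (!e))))
Then branch requires ((((!w) ==> flag) <==> w) ==> (((!u) ==> (!flag)) && (u ==> (!flag)))) && ((!(((!w) ==> flag) <==> w)) ==> ((g ==> (!flag)) && ((!g) ==> (!flag)))); else branch requires ((flag <==> w) ==> (((!u) ==> (!e)) && (u ==> (!e)))) && ((!(flag <==> w)) ==> (!e)).
Before the if: ((u && flag) ==> (((((!w) ==> flag) <==> w) ==> (((!u) ==> (!flag)) && (u ==> (!flag)))) && ((!(((!w) ==> flag) <==> w)) ==> ((g ==> (!flag)) && ((!g) ==> (!flag)))))) && ((!(u && flag)) ==> (((flag <==> w) ==> (((!u) ==> (!e)) && (u ==> (!e)))) && ((!(flag <==> w)) ==> (!e))))
Answer: WP = ((u && flag) ==> (((((!w) ==> flag) <==> w) ==> (((!u) ==> (!flag)) && (u ==> (!flag)))) && ((!(((!w) ==> flag) <==> w)) ==> ((g ==> (!flag)) && ((!g) ==> (!flag)))))) && ((!(u && flag)) ==> (((flag <==> w) ==> (((!u) ==> (!e)) && (u ==> (!e)))) && ((!(flag <==> w)) ==> (!e))))


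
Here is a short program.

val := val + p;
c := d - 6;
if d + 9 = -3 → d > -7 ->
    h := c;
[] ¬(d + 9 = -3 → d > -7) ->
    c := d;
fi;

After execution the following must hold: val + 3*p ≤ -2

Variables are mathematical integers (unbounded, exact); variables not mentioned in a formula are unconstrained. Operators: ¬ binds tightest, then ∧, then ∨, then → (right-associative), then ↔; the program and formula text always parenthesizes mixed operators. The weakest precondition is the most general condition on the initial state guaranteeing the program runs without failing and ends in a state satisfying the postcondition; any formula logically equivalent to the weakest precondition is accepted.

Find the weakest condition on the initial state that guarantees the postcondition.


Working backward. After the program, the postcondition val + 3*p ≤ -2 must hold; in canonical form it is 3*p + val ≤ -2.
Then branch requires 3*p + val ≤ -2; else branch requires 3*p + val ≤ -2.
Before the if: ((d = -12 → d > -7) → 3*p + val ≤ -2) ∧ ((¬(d = -12 → d > -7)) → 3*p + val ≤ -2)
Before c := d - 6: ((d = -12 → d > -7) → 3*p + val ≤ -2) ∧ ((¬(d = -12 → d > -7)) → 3*p + val ≤ -2)
Before val := val + p: ((d = -12 → d > -7) → 4*p + val ≤ -2) ∧ ((¬(d = -12 → d > -7)) → 4*p + val ≤ -2)
Answer: WP = ((d = -12 → d > -7) → 4*p + val ≤ -2) ∧ ((¬(d = -12 → d > -7)) → 4*p + val ≤ -2)


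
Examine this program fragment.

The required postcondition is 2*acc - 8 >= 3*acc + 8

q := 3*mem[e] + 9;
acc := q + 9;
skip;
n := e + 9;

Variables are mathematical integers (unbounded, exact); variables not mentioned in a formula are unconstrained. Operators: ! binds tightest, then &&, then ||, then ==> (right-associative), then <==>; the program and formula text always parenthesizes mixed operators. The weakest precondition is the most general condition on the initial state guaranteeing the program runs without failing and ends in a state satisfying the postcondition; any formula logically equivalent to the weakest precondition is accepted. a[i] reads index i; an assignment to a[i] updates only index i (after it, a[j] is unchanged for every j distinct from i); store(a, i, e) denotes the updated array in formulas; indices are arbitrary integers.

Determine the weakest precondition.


Working backward. After the program, the postcondition 2*acc - 8 >= 3*acc + 8 must hold; in canonical form it is acc <= -16.
Before n := e + 9: acc <= -16
Before skip: acc <= -16
Before acc := q + 9: q <= -25
Before q := 3*mem[e] + 9: 3*mem[e] <= -34
Answer: WP = 3*mem[e] <= -34


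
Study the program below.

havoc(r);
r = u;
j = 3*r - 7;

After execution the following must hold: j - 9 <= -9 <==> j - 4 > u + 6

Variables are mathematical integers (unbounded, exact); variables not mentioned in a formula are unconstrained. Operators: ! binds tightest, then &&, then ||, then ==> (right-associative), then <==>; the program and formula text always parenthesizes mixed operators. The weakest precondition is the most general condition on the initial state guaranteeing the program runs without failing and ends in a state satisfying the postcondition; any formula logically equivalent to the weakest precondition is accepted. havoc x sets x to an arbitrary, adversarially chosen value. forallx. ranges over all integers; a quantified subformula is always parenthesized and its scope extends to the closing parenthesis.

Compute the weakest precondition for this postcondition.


Working backward. After the program, the postcondition j - 9 <= -9 <==> j - 4 > u + 6 must hold; in canonical form it is j <= 0 <==> j > u + 10.
Before j := 3*r - 7: 3*r <= 7 <==> 3*r > u + 17
Before r := u: 3*u <= 7 <==> 2*u > 17
Before havoc r: 3*u <= 7 <==> 2*u > 17
Answer: WP = 3*u <= 7 <==> 2*u > 17


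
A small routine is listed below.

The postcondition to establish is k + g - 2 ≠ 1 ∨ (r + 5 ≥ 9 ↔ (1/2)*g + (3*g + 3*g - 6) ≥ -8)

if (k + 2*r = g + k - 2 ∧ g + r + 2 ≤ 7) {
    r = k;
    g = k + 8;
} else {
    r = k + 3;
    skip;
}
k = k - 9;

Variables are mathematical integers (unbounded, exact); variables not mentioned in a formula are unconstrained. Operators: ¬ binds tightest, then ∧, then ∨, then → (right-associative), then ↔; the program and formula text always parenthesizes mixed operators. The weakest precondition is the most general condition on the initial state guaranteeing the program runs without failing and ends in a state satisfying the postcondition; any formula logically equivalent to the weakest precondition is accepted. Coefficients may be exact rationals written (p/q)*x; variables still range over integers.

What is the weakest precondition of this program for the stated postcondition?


Working backward. After the program, the postcondition k + g - 2 ≠ 1 ∨ (r + 5 ≥ 9 ↔ (1/2)*g + (3*g + 3*g - 6) ≥ -8) must hold; in canonical form it is g + k ≠ 3 ∨ (r ≥ 4 ↔ (13/2)*g ≥ -2).
Before k := k - 9: g + k ≠ 12 ∨ (r ≥ 4 ↔ (13/2)*g ≥ -2)
Then branch requires 2*k ≠ 4 ∨ (k ≥ 4 ↔ (13/2)*k ≥ -54); else branch requires g + k ≠ 12 ∨ (k ≥ 1 ↔ (13/2)*g ≥ -2).
Before the if: ((2*r = g - 2 ∧ g + r ≤ 5) → (2*k ≠ 4 ∨ (k ≥ 4 ↔ (13/2)*k ≥ -54))) ∧ ((¬(2*r = g - 2 ∧ g + r ≤ 5)) → (g + k ≠ 12 ∨ (k ≥ 1 ↔ (13/2)*g ≥ -2)))
Answer: WP = ((2*r = g - 2 ∧ g + r ≤ 5) → (2*k ≠ 4 ∨ (k ≥ 4 ↔ (13/2)*k ≥ -54))) ∧ ((¬(2*r = g - 2 ∧ g + r ≤ 5)) → (g + k ≠ 12 ∨ (k ≥ 1 ↔ (13/2)*g ≥ -2)))


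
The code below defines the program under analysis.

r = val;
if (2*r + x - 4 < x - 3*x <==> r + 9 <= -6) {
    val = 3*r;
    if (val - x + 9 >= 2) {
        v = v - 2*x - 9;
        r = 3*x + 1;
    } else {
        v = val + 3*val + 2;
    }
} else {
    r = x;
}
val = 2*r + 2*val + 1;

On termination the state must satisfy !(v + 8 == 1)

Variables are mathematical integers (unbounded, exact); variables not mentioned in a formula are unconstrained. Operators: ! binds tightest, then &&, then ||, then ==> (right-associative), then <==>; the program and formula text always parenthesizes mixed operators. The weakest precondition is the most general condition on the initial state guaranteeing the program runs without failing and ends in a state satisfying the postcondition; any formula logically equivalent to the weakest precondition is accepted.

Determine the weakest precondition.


Working backward. After the program, the postcondition !(v + 8 == 1) must hold; in canonical form it is !(v == -7).
Before val := 2*r + 2*val + 1: !(v == -7)
Then branch requires (3*r >= x - 7 ==> (!(v == 2*x + 2))) && ((!(3*r >= x - 7)) ==> (!(12*r == -9))); else branch requires !(v == -7).
Before the if: ((2*r + 3*x < 4 <==> r <= -15) ==> ((3*r >= x - 7 ==> (!(v == 2*x + 2))) && ((!(3*r >= x - 7)) ==> (!(12*r == -9))))) && ((!(2*r + 3*x < 4 <==> r <= -15)) ==> (!(v == -7)))
Before r := val: ((2*val + 3*x < 4 <==> val <= -15) ==> ((3*val >= x - 7 ==> (!(v == 2*x + 2))) && ((!(3*val >= x - 7)) ==> (!(12*val == -9))))) && ((!(2*val + 3*x < 4 <==> val <= -15)) ==> (!(v == -7)))
Answer: WP = ((2*val + 3*x < 4 <==> val <= -15) ==> ((3*val >= x - 7 ==> (!(v == 2*x + 2))) && ((!(3*val >= x - 7)) ==> (!(12*val == -9))))) && ((!(2*val + 3*x < 4 <==> val <= -15)) ==> (!(v == -7)))


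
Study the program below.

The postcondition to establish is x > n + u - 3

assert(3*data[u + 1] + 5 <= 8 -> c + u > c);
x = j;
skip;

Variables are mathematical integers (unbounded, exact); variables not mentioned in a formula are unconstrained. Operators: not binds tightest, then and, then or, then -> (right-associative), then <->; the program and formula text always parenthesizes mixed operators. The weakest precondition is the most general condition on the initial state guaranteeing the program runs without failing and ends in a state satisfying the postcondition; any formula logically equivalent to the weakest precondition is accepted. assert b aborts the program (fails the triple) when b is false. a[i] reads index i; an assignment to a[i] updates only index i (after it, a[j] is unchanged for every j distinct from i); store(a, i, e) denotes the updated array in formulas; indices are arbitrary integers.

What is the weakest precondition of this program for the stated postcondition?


Working backward. After the program, x > n + u - 3 must hold.
Before skip: x > n + u - 3
Before x := j: j > n + u - 3
Before assert 3*data[u + 1] + 5 <= 8 -> c + u > c: (3*data[u + 1] <= 3 -> u > 0) and j > n + u - 3
Answer: WP = (3*data[u + 1] <= 3 -> u > 0) and j > n + u - 3
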